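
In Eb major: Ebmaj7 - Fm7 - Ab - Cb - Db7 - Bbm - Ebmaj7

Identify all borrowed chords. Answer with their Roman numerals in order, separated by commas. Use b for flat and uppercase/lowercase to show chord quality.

bVI, bVII7, v

Eb major has the diatonic set Eb, Fm, Gm, Ab, Bb, Cm, Ddim. Ebmaj7, Fm7 and Ab all belong to that set. But Cb (Cb–Eb–Gb) is foreign: the diatonic vi on degree 6 is Cm, whereas Cb comes from Eb minor. It is labeled bVI. But Db7 (Db–F–Ab–Cb) is foreign: the diatonic vii° on degree 7 is Ddim, whereas Db7 comes from Eb minor. It is labeled bVII7. But Bbm (Bb–Db–F) is foreign: the diatonic V on degree 5 is Bb, whereas Bbm comes from Eb minor. It is labeled v.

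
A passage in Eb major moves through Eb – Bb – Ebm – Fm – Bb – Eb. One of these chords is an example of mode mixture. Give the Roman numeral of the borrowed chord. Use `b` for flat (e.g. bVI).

Eb major has the diatonic set Eb, Fm, Gm, Ab, Bb, Cm, Ddim. Eb, Bb and Fm all belong to that set. But Ebm (Eb–Gb–Bb) is foreign: the diatonic I on degree 1 is Eb, whereas Ebm comes from Eb minor. It is labeled i.

i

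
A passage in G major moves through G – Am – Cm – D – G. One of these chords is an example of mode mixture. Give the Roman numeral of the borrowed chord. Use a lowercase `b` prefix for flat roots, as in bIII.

iv

The diatonic triads in G major are G, Am, Bm, C, D, Em, F#dim. G, Am and D are all diatonic. Cm (C–Eb–G) is not: scale degree 4 in G major carries C (IV). In G minor the chord on that degree is Cm, so here it functions as iv, borrowed from the parallel minor.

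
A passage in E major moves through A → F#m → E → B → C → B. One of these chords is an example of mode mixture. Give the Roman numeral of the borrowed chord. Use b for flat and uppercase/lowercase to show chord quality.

bVI

E major has the diatonic set E, F#m, G#m, A, B, C#m, D#dim. A, F#m, E and B all belong to that set. C (C–E–G) doesn't fit — on degree 6 E major would have C#m (vi). C is the degree-6 chord of E minor, so it is the borrowed bVI.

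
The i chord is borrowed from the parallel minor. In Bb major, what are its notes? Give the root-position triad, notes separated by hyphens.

Bb-Db-F

i is built on scale degree 1, which is Bb in both Bb major and its parallel. Building the minor chord from the parallel minor on Bb: Bb–Db–F.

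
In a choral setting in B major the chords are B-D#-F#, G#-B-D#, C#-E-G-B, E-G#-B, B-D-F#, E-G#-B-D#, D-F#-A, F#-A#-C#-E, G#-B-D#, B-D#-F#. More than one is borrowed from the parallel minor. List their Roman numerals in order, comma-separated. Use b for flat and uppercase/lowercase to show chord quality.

iiø7, i, bIII

The diatonic triads in B major are B, C#m, D#m, E, F#, G#m, A#dim. B–D#–F# = B, G#–B–D# = G#m, E–G#–B = E, E–G#–B–D# = Emaj7 and F#–A#–C#–E = F#7 are all diatonic. C#–E–G–B doesn't fit — on degree 2 B major would have C#m (ii). C#m7b5 is the degree-2 chord of B minor, so it is the borrowed iiø7. But B–D–F# is foreign: the diatonic I on degree 1 is B, whereas Bm comes from B minor. It is labeled i. But D–F#–A is foreign: the diatonic iii on degree 3 is D#m, whereas D comes from B minor. It is labeled bIII.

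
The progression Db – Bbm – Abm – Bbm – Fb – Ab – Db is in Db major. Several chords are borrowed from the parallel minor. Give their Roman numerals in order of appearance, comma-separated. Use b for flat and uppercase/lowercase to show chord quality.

In Db major the diatonic chords are Db, Ebm, Fm, Gb, Ab, Bbm, Cdim. Of the given chords, Db, Bbm and Ab are diatonic. But Abm (Ab–Cb–Eb) is foreign: the diatonic V on degree 5 is Ab, whereas Abm comes from Db minor. It is labeled v. But Fb (Fb–Ab–Cb) is foreign: the diatonic iii on degree 3 is Fm, whereas Fb comes from Db minor. It is labeled bIII.

v, bIII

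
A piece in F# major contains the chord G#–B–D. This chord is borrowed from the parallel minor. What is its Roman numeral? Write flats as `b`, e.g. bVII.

G# is scale degree 2 in F# major. Diatonically F# major has G#m (ii) on that degree; G#–B–D is instead the diminished chord native to F# minor, so it takes the label ii°.

ii°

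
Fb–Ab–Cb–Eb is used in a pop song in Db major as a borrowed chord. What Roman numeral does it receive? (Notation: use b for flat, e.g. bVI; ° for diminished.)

In Db major scale degree 3 is F; Fb is its lowered form, from Db minor. Diatonically Db major has Fm (iii) on that degree; Fb–Ab–Cb–Eb is instead the major-seventh chord native to Db minor, so it takes the label bIIImaj7.

bIIImaj7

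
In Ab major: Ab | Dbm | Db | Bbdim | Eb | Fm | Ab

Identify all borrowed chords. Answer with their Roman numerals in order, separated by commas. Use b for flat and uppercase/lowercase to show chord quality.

iv, ii°

In Ab major the diatonic chords are Ab, Bbm, Cm, Db, Eb, Fm, Gdim. Ab, Db, Eb and Fm are all diatonic. But Dbm (Db–Fb–Ab) is foreign: the diatonic IV on degree 4 is Db, whereas Dbm comes from Ab minor. It is labeled iv. Bbdim (Bb–Db–Fb) is not: scale degree 2 in Ab major carries Bbm (ii). In Ab minor the chord on that degree is Bbdim, so here it functions as ii°, borrowed from the parallel minor.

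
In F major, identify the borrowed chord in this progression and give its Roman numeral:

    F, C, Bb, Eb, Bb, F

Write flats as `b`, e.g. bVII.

F major has the diatonic set F, Gm, Am, Bb, C, Dm, Edim. F, C and Bb are all diatonic. Eb (Eb–G–Bb) is not: scale degree 7 in F major carries Edim (vii°). In F minor the chord on that degree is Eb, so here it functions as bVII, borrowed from the parallel minor.

bVII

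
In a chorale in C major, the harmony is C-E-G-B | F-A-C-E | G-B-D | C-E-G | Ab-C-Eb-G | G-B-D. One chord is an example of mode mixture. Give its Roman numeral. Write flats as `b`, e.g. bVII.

bVImaj7

The diatonic triads in C major are C, Dm, Em, F, G, Am, Bdim. Of the given chords, C–E–G–B = Cmaj7, F–A–C–E = Fmaj7, G–B–D = G and C–E–G = C are diatonic. But Ab–C–Eb–G is foreign: the diatonic vi on degree 6 is Am, whereas Abmaj7 comes from C minor. It is labeled bVImaj7.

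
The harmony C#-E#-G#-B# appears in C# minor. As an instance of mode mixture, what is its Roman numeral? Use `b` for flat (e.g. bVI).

C# is scale degree 1 in C# minor. Diatonically C# minor has C#m (i) on that degree; C#–E#–G#–B# is instead the major-seventh chord native to C# major, so it takes the label Imaj7.

Imaj7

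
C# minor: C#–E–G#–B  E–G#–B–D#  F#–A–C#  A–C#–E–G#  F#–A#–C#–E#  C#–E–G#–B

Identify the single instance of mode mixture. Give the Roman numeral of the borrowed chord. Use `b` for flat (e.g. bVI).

C# minor has the diatonic set C#m, D#dim, E, F#m, G#, A, B (with V from harmonic minor). C#–E–G#–B = C#m7, E–G#–B–D# = Emaj7, F#–A–C# = F#m and A–C#–E–G# = Amaj7 are all diatonic. F#–A#–C#–E# is not: scale degree 4 in C# minor carries F#m (iv). In C# major the chord on that degree is F#maj7, so here it functions as IVmaj7, borrowed from the parallel major.

IVmaj7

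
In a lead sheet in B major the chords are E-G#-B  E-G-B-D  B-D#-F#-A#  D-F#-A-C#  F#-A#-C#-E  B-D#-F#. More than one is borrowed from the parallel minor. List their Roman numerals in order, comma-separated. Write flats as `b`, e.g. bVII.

iv7, bIIImaj7

The diatonic triads in B major are B, C#m, D#m, E, F#, G#m, A#dim. Of the given chords, E–G#–B = E, B–D#–F#–A# = Bmaj7, F#–A#–C#–E = F#7 and B–D#–F# = B are diatonic. E–G–B–D doesn't fit — on degree 4 B major would have E (IV). Em7 is the degree-4 chord of B minor, so it is the borrowed iv7. But D–F#–A–C# is foreign: the diatonic iii on degree 3 is D#m, whereas Dmaj7 comes from B minor. It is labeled bIIImaj7.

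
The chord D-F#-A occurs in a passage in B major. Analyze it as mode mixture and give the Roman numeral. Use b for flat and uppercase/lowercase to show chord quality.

The root D is the lowered 3rd scale degree — diatonically B major has D# there. Diatonically B major has D#m (iii) on that degree; D–F#–A is instead the major chord native to B minor, so it takes the label bIII.

bIII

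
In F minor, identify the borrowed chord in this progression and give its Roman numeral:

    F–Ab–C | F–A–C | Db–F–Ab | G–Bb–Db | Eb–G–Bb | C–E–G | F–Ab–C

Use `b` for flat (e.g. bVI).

F minor has the diatonic set Fm, Gdim, Ab, Bbm, C, Db, Eb (with V from harmonic minor). F–Ab–C = Fm, Db–F–Ab = Db, G–Bb–Db = Gdim, Eb–G–Bb = Eb and C–E–G = C all belong to that set. But F–A–C is foreign: the diatonic i on degree 1 is Fm, whereas F comes from F major. It is labeled I.

I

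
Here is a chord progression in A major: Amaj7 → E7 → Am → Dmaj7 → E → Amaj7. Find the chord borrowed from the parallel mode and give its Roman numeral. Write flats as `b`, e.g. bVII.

i

A major has the diatonic set A, Bm, C#m, D, E, F#m, G#dim. Of the given chords, Amaj7, E7, Dmaj7 and E are diatonic. Am (A–C–E) doesn't fit — on degree 1 A major would have A (I). Am is the degree-1 chord of A minor, so it is the borrowed i.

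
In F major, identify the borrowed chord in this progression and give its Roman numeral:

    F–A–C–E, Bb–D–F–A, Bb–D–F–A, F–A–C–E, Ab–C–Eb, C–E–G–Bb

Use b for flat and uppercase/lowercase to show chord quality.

In F major the diatonic chords are F, Gm, Am, Bb, C, Dm, Edim. F–A–C–E = Fmaj7, Bb–D–F–A = Bbmaj7 and C–E–G–Bb = C7 are all diatonic. Ab–C–Eb doesn't fit — on degree 3 F major would have Am (iii). Ab is the degree-3 chord of F minor, so it is the borrowed bIII.

bIII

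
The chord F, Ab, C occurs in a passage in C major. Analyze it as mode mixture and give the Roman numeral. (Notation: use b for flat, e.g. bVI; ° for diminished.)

F is scale degree 4 in C major. Diatonically C major has F (IV) on that degree; F–Ab–C is instead the minor chord native to C minor, so it takes the label iv.

iv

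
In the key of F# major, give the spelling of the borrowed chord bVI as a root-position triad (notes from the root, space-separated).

D F# A

bVI is built on the lowered scale degree 6. In F# major degree 6 is D#; lowered it becomes D. Building the major chord from the parallel minor on D: D–F#–A.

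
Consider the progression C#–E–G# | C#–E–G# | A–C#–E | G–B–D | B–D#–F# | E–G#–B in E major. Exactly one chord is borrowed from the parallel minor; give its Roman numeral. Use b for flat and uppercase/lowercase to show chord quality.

E major has the diatonic set E, F#m, G#m, A, B, C#m, D#dim. C#–E–G# = C#m, A–C#–E = A, B–D#–F# = B and E–G#–B = E all belong to that set. But G–B–D is foreign: the diatonic iii on degree 3 is G#m, whereas G comes from E minor. It is labeled bIII.

bIII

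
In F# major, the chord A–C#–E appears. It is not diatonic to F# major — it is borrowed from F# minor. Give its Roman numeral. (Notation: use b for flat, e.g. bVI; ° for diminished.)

bIII

A is the lowered form of scale degree 3 in F# major (the diatonic degree 3 is A#). A–C#–E is a major chord — the form found in F# minor, not the diatonic iii (A#m). Borrowed into F# major it is written bIII.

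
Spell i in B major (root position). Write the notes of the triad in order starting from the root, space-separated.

B D F#

The root, B, is scale degree 1 — the same note in B major and B minor; only the chord quality changes. In B minor the chord on B is B–D–F#.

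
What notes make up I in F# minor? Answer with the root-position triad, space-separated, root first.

F# A# C#

The root, F#, is scale degree 1 — the same note in F# minor and F# major; only the chord quality changes. Stacking thirds in F# major on F# gives F#–A#–C#.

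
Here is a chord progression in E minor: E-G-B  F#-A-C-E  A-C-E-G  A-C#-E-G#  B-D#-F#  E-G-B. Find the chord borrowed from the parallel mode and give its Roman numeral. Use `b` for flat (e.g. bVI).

E minor has the diatonic set Em, F#dim, G, Am, B, C, D (with V from harmonic minor). Of the given chords, E–G–B = Em, F#–A–C–E = F#m7b5, A–C–E–G = Am7 and B–D#–F# = B are diatonic. A–C#–E–G# doesn't fit — on degree 4 E minor would have Am (iv). Amaj7 is the degree-4 chord of E major, so it is the borrowed IVmaj7.

IVmaj7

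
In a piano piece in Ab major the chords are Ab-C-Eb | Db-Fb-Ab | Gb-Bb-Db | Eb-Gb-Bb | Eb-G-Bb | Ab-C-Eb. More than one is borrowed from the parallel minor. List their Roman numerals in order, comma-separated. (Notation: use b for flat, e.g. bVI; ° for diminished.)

iv, bVII, v

Ab major has the diatonic set Ab, Bbm, Cm, Db, Eb, Fm, Gdim. Of the given chords, Ab–C–Eb = Ab and Eb–G–Bb = Eb are diatonic. Db–Fb–Ab is not: scale degree 4 in Ab major carries Db (IV). In Ab minor the chord on that degree is Dbm, so here it functions as iv, borrowed from the parallel minor. But Gb–Bb–Db is foreign: the diatonic vii° on degree 7 is Gdim, whereas Gb comes from Ab minor. It is labeled bVII. But Eb–Gb–Bb is foreign: the diatonic V on degree 5 is Eb, whereas Ebm comes from Ab minor. It is labeled v.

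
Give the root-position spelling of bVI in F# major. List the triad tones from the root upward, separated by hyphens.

The root of bVI is the lowered 6th degree: D# becomes D. Stacking thirds in F# minor on D gives D–F#–A.

D-F#-A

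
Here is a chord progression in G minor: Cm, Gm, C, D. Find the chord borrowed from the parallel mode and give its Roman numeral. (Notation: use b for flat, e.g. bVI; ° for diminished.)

G minor has the diatonic set Gm, Adim, Bb, Cm, D, Eb, F (with V from harmonic minor). Cm, Gm and D are all diatonic. C (C–E–G) is not: scale degree 4 in G minor carries Cm (iv). In G major the chord on that degree is C, so here it functions as IV, borrowed from the parallel major.

IV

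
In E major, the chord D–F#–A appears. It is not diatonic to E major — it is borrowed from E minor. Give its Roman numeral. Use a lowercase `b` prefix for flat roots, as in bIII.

bVII

D is the lowered form of scale degree 7 in E major (the diatonic degree 7 is D#). D–F#–A is a major chord — the form found in E minor, not the diatonic vii° (D#dim). Borrowed into E major it is written bVII.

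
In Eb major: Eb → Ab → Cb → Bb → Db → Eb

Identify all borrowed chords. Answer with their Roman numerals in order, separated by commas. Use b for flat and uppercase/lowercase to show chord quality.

The diatonic triads in Eb major are Eb, Fm, Gm, Ab, Bb, Cm, Ddim. Of the given chords, Eb, Ab and Bb are diatonic. Cb (Cb–Eb–Gb) is not: scale degree 6 in Eb major carries Cm (vi). In Eb minor the chord on that degree is Cb, so here it functions as bVI, borrowed from the parallel minor. Db (Db–F–Ab) is not: scale degree 7 in Eb major carries Ddim (vii°). In Eb minor the chord on that degree is Db, so here it functions as bVII, borrowed from the parallel minor.

bVI, bVII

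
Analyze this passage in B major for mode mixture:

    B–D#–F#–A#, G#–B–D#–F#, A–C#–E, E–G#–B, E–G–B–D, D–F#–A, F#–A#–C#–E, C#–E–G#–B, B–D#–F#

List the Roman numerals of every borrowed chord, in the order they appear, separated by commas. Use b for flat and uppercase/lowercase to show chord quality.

In B major the diatonic chords are B, C#m, D#m, E, F#, G#m, A#dim. B–D#–F#–A# = Bmaj7, G#–B–D#–F# = G#m7, E–G#–B = E, F#–A#–C#–E = F#7, C#–E–G#–B = C#m7 and B–D#–F# = B are all diatonic. A–C#–E doesn't fit — on degree 7 B major would have A#dim (vii°). A is the degree-7 chord of B minor, so it is the borrowed bVII. E–G–B–D doesn't fit — on degree 4 B major would have E (IV). Em7 is the degree-4 chord of B minor, so it is the borrowed iv7. D–F#–A is not: scale degree 3 in B major carries D#m (iii). In B minor the chord on that degree is D, so here it functions as bIII, borrowed from the parallel minor.

bVII, iv7, bIII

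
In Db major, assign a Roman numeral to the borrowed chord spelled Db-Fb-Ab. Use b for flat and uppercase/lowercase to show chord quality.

The root Db is the diatonic 1st degree of Db major; the borrowing shows in the chord quality. Db–Fb–Ab is a minor chord — the form found in Db minor, not the diatonic I (Db). Borrowed into Db major it is written i.

i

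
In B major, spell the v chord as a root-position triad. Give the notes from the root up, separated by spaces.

v is built on scale degree 5, which is F# in both B major and its parallel. Building the minor chord from the parallel minor on F#: F#–A–C#.

F# A C#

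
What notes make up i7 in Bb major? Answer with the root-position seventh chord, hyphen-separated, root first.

The root, Bb, is scale degree 1 — the same note in Bb major and Bb minor; only the chord quality changes. In Bb minor the chord on Bb is Bb–Db–F–Ab.

Bb-Db-F-Ab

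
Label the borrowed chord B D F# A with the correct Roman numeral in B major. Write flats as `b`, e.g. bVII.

B is scale degree 1 in B major. B–D–F#–A is a minor-seventh chord — the form found in B minor, not the diatonic I (B). Borrowed into B major it is written i7.

i7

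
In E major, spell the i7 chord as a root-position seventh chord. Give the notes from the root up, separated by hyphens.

E-G-B-D

i7 is built on scale degree 1, which is E in both E major and its parallel. Building the minor-seventh chord from the parallel minor on E: E–G–B–D.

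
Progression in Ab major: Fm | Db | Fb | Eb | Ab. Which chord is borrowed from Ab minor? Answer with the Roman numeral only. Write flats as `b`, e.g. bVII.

bVI

The diatonic triads in Ab major are Ab, Bbm, Cm, Db, Eb, Fm, Gdim. Fm, Db, Eb and Ab all belong to that set. But Fb (Fb–Ab–Cb) is foreign: the diatonic vi on degree 6 is Fm, whereas Fb comes from Ab minor. It is labeled bVI.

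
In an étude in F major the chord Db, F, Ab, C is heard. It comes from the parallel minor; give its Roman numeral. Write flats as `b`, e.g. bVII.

In F major scale degree 6 is D; Db is its lowered form, from F minor. The diatonic chord on degree 6 would be Dm (vi), but Db–F–Ab–C is the major-seventh chord from F minor. As a borrowed chord it is labeled bVImaj7.

bVImaj7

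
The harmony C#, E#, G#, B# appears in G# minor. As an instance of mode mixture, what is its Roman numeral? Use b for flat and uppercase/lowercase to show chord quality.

IVmaj7

The root C# is the diatonic 4th degree of G# minor; the borrowing shows in the chord quality. The diatonic chord on degree 4 would be C#m (iv), but C#–E#–G#–B# is the major-seventh chord from G# major. As a borrowed chord it is labeled IVmaj7.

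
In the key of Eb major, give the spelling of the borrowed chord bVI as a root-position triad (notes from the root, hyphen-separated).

Cb-Eb-Gb

Scale degree 6 in Eb major is C. bVI uses the lowered form, Cb, taken from Eb minor. Stacking thirds in Eb minor on Cb gives Cb–Eb–Gb.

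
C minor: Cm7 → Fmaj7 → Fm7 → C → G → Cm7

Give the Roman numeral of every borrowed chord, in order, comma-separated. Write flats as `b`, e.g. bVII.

In C minor (with V from harmonic minor) the diatonic chords are Cm, Ddim, Eb, Fm, G, Ab, Bb. Of the given chords, Cm7, Fm7 and G are diatonic. But Fmaj7 (F–A–C–E) is foreign: the diatonic iv on degree 4 is Fm, whereas Fmaj7 comes from C major. It is labeled IVmaj7. C (C–E–G) is not: scale degree 1 in C minor carries Cm (i). In C major the chord on that degree is C, so here it functions as I, borrowed from the parallel major.

IVmaj7, I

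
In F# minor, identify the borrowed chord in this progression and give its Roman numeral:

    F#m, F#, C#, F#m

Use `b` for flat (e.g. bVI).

In F# minor (with V from harmonic minor) the diatonic chords are F#m, G#dim, A, Bm, C#, D, E. F#m and C# are both diatonic. F# (F#–A#–C#) is not: scale degree 1 in F# minor carries F#m (i). In F# major the chord on that degree is F#, so here it functions as I, borrowed from the parallel major.

I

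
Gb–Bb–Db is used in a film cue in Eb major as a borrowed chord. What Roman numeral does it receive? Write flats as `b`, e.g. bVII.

Gb is the lowered form of scale degree 3 in Eb major (the diatonic degree 3 is G). Diatonically Eb major has Gm (iii) on that degree; Gb–Bb–Db is instead the major chord native to Eb minor, so it takes the label bIII.

bIII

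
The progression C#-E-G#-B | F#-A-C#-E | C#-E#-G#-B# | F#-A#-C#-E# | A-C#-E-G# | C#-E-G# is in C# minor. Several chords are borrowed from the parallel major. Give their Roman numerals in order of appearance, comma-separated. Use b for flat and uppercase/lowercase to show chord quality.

C# minor has the diatonic set C#m, D#dim, E, F#m, G#, A, B (with V from harmonic minor). Of the given chords, C#–E–G#–B = C#m7, F#–A–C#–E = F#m7, A–C#–E–G# = Amaj7 and C#–E–G# = C#m are diatonic. C#–E#–G#–B# doesn't fit — on degree 1 C# minor would have C#m (i). C#maj7 is the degree-1 chord of C# major, so it is the borrowed Imaj7. F#–A#–C#–E# doesn't fit — on degree 4 C# minor would have F#m (iv). F#maj7 is the degree-4 chord of C# major, so it is the borrowed IVmaj7.

Imaj7, IVmaj7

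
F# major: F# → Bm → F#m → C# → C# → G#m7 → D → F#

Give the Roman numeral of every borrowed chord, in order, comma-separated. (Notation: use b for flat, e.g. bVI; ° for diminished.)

The diatonic triads in F# major are F#, G#m, A#m, B, C#, D#m, E#dim. F#, C# and G#m7 are all diatonic. Bm (B–D–F#) is not: scale degree 4 in F# major carries B (IV). In F# minor the chord on that degree is Bm, so here it functions as iv, borrowed from the parallel minor. F#m (F#–A–C#) is not: scale degree 1 in F# major carries F# (I). In F# minor the chord on that degree is F#m, so here it functions as i, borrowed from the parallel minor. But D (D–F#–A) is foreign: the diatonic vi on degree 6 is D#m, whereas D comes from F# minor. It is labeled bVI.

iv, i, bVI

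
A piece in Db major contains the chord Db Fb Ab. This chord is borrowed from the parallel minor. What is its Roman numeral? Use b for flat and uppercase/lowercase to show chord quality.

The root Db is the diatonic 1st degree of Db major; the borrowing shows in the chord quality. Diatonically Db major has Db (I) on that degree; Db–Fb–Ab is instead the minor chord native to Db minor, so it takes the label i.

i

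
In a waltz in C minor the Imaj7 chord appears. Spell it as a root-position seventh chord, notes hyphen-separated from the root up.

Imaj7 is built on scale degree 1, which is C in both C minor and its parallel. Building the major-seventh chord from the parallel major on C: C–E–G–B.

C-E-G-B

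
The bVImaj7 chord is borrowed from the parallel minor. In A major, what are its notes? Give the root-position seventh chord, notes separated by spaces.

F A C E

bVImaj7 is built on the lowered scale degree 6. In A major degree 6 is F#; lowered it becomes F. Building the major-seventh chord from the parallel minor on F: F–A–C–E.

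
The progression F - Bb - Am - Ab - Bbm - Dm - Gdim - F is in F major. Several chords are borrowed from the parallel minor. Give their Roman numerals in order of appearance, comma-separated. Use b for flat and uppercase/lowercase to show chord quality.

bIII, iv, ii°

The diatonic triads in F major are F, Gm, Am, Bb, C, Dm, Edim. F, Bb, Am and Dm all belong to that set. Ab (Ab–C–Eb) is not: scale degree 3 in F major carries Am (iii). In F minor the chord on that degree is Ab, so here it functions as bIII, borrowed from the parallel minor. But Bbm (Bb–Db–F) is foreign: the diatonic IV on degree 4 is Bb, whereas Bbm comes from F minor. It is labeled iv. Gdim (G–Bb–Db) is not: scale degree 2 in F major carries Gm (ii). In F minor the chord on that degree is Gdim, so here it functions as ii°, borrowed from the parallel minor.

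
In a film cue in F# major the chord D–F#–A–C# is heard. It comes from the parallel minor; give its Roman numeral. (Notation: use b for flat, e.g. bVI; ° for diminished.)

bVImaj7

In F# major scale degree 6 is D#; D is its lowered form, from F# minor. D–F#–A–C# is a major-seventh chord — the form found in F# minor, not the diatonic vi (D#m). Borrowed into F# major it is written bVImaj7.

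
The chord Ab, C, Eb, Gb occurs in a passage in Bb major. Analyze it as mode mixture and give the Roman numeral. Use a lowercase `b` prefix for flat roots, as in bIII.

In Bb major scale degree 7 is A; Ab is its lowered form, from Bb minor. Ab–C–Eb–Gb is a dominant-seventh chord — the form found in Bb minor, not the diatonic vii° (Adim). Borrowed into Bb major it is written bVII7.

bVII7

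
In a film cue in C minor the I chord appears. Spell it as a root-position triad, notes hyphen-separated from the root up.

The root, C, is scale degree 1 — the same note in C minor and C major; only the chord quality changes. Stacking thirds in C major on C gives C–E–G.

C-E-G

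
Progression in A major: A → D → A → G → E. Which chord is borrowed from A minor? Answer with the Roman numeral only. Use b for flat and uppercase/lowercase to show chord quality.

The diatonic triads in A major are A, Bm, C#m, D, E, F#m, G#dim. A, D and E all belong to that set. G (G–B–D) is not: scale degree 7 in A major carries G#dim (vii°). In A minor the chord on that degree is G, so here it functions as bVII, borrowed from the parallel minor.

bVII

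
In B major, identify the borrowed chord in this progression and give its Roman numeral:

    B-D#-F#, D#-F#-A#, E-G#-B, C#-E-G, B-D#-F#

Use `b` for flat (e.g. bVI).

In B major the diatonic chords are B, C#m, D#m, E, F#, G#m, A#dim. B–D#–F# = B, D#–F#–A# = D#m and E–G#–B = E all belong to that set. C#–E–G is not: scale degree 2 in B major carries C#m (ii). In B minor the chord on that degree is C#dim, so here it functions as ii°, borrowed from the parallel minor.

ii°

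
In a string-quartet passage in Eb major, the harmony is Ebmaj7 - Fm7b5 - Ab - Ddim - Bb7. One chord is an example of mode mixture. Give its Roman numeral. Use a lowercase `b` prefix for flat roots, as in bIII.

Eb major has the diatonic set Eb, Fm, Gm, Ab, Bb, Cm, Ddim. Ebmaj7, Ab, Ddim and Bb7 all belong to that set. Fm7b5 (F–Ab–Cb–Eb) doesn't fit — on degree 2 Eb major would have Fm (ii). Fm7b5 is the degree-2 chord of Eb minor, so it is the borrowed iiø7.

iiø7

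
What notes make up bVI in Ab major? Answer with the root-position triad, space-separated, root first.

Fb Ab Cb

Scale degree 6 in Ab major is F. bVI uses the lowered form, Fb, taken from Ab minor. Stacking thirds in Ab minor on Fb gives Fb–Ab–Cb.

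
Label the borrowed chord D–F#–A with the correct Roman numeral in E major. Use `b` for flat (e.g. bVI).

bVII

D is the lowered form of scale degree 7 in E major (the diatonic degree 7 is D#). Diatonically E major has D#dim (vii°) on that degree; D–F#–A is instead the major chord native to E minor, so it takes the label bVII.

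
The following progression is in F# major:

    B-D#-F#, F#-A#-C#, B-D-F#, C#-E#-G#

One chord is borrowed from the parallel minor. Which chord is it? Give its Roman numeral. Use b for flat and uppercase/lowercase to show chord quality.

In F# major the diatonic chords are F#, G#m, A#m, B, C#, D#m, E#dim. Of the given chords, B–D#–F# = B, F#–A#–C# = F# and C#–E#–G# = C# are diatonic. B–D–F# doesn't fit — on degree 4 F# major would have B (IV). Bm is the degree-4 chord of F# minor, so it is the borrowed iv.

iv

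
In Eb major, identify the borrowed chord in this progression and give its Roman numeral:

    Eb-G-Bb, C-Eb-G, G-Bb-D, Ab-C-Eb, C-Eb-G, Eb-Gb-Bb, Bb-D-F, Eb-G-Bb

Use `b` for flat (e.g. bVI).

i

In Eb major the diatonic chords are Eb, Fm, Gm, Ab, Bb, Cm, Ddim. Eb–G–Bb = Eb, C–Eb–G = Cm, G–Bb–D = Gm, Ab–C–Eb = Ab and Bb–D–F = Bb all belong to that set. Eb–Gb–Bb doesn't fit — on degree 1 Eb major would have Eb (I). Ebm is the degree-1 chord of Eb minor, so it is the borrowed i.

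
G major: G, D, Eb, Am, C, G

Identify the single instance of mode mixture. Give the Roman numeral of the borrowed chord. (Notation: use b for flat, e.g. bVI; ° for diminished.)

bVI

G major has the diatonic set G, Am, Bm, C, D, Em, F#dim. G, D, Am and C all belong to that set. But Eb (Eb–G–Bb) is foreign: the diatonic vi on degree 6 is Em, whereas Eb comes from G minor. It is labeled bVI.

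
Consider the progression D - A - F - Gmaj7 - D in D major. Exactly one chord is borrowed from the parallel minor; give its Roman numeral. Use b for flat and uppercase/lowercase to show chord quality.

bIII

The diatonic triads in D major are D, Em, F#m, G, A, Bm, C#dim. Of the given chords, D, A and Gmaj7 are diatonic. F (F–A–C) doesn't fit — on degree 3 D major would have F#m (iii). F is the degree-3 chord of D minor, so it is the borrowed bIII.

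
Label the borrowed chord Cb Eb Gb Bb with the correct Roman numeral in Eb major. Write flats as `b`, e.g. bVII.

Cb is the lowered form of scale degree 6 in Eb major (the diatonic degree 6 is C). The diatonic chord on degree 6 would be Cm (vi), but Cb–Eb–Gb–Bb is the major-seventh chord from Eb minor. As a borrowed chord it is labeled bVImaj7.

bVImaj7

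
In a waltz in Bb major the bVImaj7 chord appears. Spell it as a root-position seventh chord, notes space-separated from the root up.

Scale degree 6 in Bb major is G. bVImaj7 uses the lowered form, Gb, taken from Bb minor. Building the major-seventh chord from the parallel minor on Gb: Gb–Bb–Db–F.

Gb Bb Db F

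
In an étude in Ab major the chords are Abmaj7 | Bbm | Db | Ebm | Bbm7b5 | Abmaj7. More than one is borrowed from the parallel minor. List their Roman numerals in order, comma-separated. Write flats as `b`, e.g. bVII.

Ab major has the diatonic set Ab, Bbm, Cm, Db, Eb, Fm, Gdim. Abmaj7, Bbm and Db all belong to that set. But Ebm (Eb–Gb–Bb) is foreign: the diatonic V on degree 5 is Eb, whereas Ebm comes from Ab minor. It is labeled v. Bbm7b5 (Bb–Db–Fb–Ab) is not: scale degree 2 in Ab major carries Bbm (ii). In Ab minor the chord on that degree is Bbm7b5, so here it functions as iiø7, borrowed from the parallel minor.

v, iiø7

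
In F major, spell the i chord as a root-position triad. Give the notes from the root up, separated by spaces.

F Ab C

The root, F, is scale degree 1 — the same note in F major and F minor; only the chord quality changes. Building the minor chord from the parallel minor on F: F–Ab–C.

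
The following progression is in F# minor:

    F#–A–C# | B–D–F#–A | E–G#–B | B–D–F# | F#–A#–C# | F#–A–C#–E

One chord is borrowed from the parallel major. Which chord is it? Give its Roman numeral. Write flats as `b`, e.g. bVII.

I

In F# minor (with V from harmonic minor) the diatonic chords are F#m, G#dim, A, Bm, C#, D, E. Of the given chords, F#–A–C# = F#m, B–D–F#–A = Bm7, E–G#–B = E, B–D–F# = Bm and F#–A–C#–E = F#m7 are diatonic. F#–A#–C# is not: scale degree 1 in F# minor carries F#m (i). In F# major the chord on that degree is F#, so here it functions as I, borrowed from the parallel major.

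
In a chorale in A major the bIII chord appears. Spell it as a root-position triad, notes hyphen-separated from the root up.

C-E-G

Scale degree 3 in A major is C#. bIII uses the lowered form, C, taken from A minor. Stacking thirds in A minor on C gives C–E–G.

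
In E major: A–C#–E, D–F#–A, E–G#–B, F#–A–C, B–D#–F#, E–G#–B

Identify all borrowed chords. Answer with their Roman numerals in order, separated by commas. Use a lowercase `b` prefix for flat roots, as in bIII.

In E major the diatonic chords are E, F#m, G#m, A, B, C#m, D#dim. A–C#–E = A, E–G#–B = E and B–D#–F# = B all belong to that set. D–F#–A doesn't fit — on degree 7 E major would have D#dim (vii°). D is the degree-7 chord of E minor, so it is the borrowed bVII. F#–A–C is not: scale degree 2 in E major carries F#m (ii). In E minor the chord on that degree is F#dim, so here it functions as ii°, borrowed from the parallel minor.

bVII, ii°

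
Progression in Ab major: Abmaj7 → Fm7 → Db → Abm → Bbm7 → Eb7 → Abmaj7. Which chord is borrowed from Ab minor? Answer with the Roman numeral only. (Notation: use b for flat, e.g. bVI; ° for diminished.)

i

In Ab major the diatonic chords are Ab, Bbm, Cm, Db, Eb, Fm, Gdim. Abmaj7, Fm7, Db, Bbm7 and Eb7 all belong to that set. Abm (Ab–Cb–Eb) is not: scale degree 1 in Ab major carries Ab (I). In Ab minor the chord on that degree is Abm, so here it functions as i, borrowed from the parallel minor.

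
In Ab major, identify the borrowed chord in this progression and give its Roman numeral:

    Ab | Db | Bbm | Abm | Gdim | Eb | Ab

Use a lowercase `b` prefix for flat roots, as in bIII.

Ab major has the diatonic set Ab, Bbm, Cm, Db, Eb, Fm, Gdim. Ab, Db, Bbm, Gdim and Eb all belong to that set. Abm (Ab–Cb–Eb) doesn't fit — on degree 1 Ab major would have Ab (I). Abm is the degree-1 chord of Ab minor, so it is the borrowed i.

i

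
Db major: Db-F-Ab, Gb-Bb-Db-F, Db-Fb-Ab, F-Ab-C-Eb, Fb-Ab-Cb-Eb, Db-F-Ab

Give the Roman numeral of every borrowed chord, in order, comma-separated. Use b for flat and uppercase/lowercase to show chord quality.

i, bIIImaj7

Db major has the diatonic set Db, Ebm, Fm, Gb, Ab, Bbm, Cdim. Of the given chords, Db–F–Ab = Db, Gb–Bb–Db–F = Gbmaj7 and F–Ab–C–Eb = Fm7 are diatonic. Db–Fb–Ab is not: scale degree 1 in Db major carries Db (I). In Db minor the chord on that degree is Dbm, so here it functions as i, borrowed from the parallel minor. Fb–Ab–Cb–Eb doesn't fit — on degree 3 Db major would have Fm (iii). Fbmaj7 is the degree-3 chord of Db minor, so it is the borrowed bIIImaj7.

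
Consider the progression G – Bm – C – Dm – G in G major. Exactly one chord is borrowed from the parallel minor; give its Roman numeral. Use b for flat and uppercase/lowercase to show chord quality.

v

G major has the diatonic set G, Am, Bm, C, D, Em, F#dim. G, Bm and C all belong to that set. Dm (D–F–A) is not: scale degree 5 in G major carries D (V). In G minor the chord on that degree is Dm, so here it functions as v, borrowed from the parallel minor.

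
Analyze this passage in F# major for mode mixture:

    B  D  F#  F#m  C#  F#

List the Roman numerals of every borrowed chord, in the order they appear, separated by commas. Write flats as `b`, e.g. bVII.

In F# major the diatonic chords are F#, G#m, A#m, B, C#, D#m, E#dim. Of the given chords, B, F# and C# are diatonic. But D (D–F#–A) is foreign: the diatonic vi on degree 6 is D#m, whereas D comes from F# minor. It is labeled bVI. F#m (F#–A–C#) doesn't fit — on degree 1 F# major would have F# (I). F#m is the degree-1 chord of F# minor, so it is the borrowed i.

bVI, i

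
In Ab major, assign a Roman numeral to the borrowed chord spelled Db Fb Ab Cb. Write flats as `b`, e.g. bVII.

iv7

Db is scale degree 4 in Ab major. Db–Fb–Ab–Cb is a minor-seventh chord — the form found in Ab minor, not the diatonic IV (Db). Borrowed into Ab major it is written iv7.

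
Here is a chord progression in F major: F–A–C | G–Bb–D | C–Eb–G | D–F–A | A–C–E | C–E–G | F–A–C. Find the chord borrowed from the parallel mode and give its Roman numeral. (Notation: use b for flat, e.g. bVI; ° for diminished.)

F major has the diatonic set F, Gm, Am, Bb, C, Dm, Edim. F–A–C = F, G–Bb–D = Gm, D–F–A = Dm, A–C–E = Am and C–E–G = C are all diatonic. C–Eb–G is not: scale degree 5 in F major carries C (V). In F minor the chord on that degree is Cm, so here it functions as v, borrowed from the parallel minor.

v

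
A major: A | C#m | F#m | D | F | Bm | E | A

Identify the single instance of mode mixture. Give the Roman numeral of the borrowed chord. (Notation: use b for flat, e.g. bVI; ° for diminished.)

bVI

In A major the diatonic chords are A, Bm, C#m, D, E, F#m, G#dim. Of the given chords, A, C#m, F#m, D, Bm and E are diatonic. F (F–A–C) is not: scale degree 6 in A major carries F#m (vi). In A minor the chord on that degree is F, so here it functions as bVI, borrowed from the parallel minor.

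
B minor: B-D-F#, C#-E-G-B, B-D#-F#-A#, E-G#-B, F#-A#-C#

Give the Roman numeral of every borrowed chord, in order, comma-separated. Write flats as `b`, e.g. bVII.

The diatonic triads in B minor (with V from harmonic minor) are Bm, C#dim, D, Em, F#, G, A. B–D–F# = Bm, C#–E–G–B = C#m7b5 and F#–A#–C# = F# are all diatonic. B–D#–F#–A# doesn't fit — on degree 1 B minor would have Bm (i). Bmaj7 is the degree-1 chord of B major, so it is the borrowed Imaj7. But E–G#–B is foreign: the diatonic iv on degree 4 is Em, whereas E comes from B major. It is labeled IV.

Imaj7, IV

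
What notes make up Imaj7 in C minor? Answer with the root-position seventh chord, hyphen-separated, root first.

C-E-G-B

The root, C, is scale degree 1 — the same note in C minor and C major; only the chord quality changes. Stacking thirds in C major on C gives C–E–G–B.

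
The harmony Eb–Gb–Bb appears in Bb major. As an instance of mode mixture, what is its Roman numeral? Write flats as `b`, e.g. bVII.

iv

The root Eb is the diatonic 4th degree of Bb major; the borrowing shows in the chord quality. Diatonically Bb major has Eb (IV) on that degree; Eb–Gb–Bb is instead the minor chord native to Bb minor, so it takes the label iv.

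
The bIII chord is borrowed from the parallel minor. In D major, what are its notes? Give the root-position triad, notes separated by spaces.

bIII is built on the lowered scale degree 3. In D major degree 3 is F#; lowered it becomes F. Stacking thirds in D minor on F gives F–A–C.

F A C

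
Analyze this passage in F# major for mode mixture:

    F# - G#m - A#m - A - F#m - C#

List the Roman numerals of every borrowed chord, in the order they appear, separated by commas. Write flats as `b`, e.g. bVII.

In F# major the diatonic chords are F#, G#m, A#m, B, C#, D#m, E#dim. F#, G#m, A#m and C# are all diatonic. A (A–C#–E) doesn't fit — on degree 3 F# major would have A#m (iii). A is the degree-3 chord of F# minor, so it is the borrowed bIII. F#m (F#–A–C#) is not: scale degree 1 in F# major carries F# (I). In F# minor the chord on that degree is F#m, so here it functions as i, borrowed from the parallel minor.

bIII, i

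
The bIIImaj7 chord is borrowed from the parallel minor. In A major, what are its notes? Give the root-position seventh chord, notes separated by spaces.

C E G B

bIIImaj7 is built on the lowered scale degree 3. In A major degree 3 is C#; lowered it becomes C. Building the major-seventh chord from the parallel minor on C: C–E–G–B.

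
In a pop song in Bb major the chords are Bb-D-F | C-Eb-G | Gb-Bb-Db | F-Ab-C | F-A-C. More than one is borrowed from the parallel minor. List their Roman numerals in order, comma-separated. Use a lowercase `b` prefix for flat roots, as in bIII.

Bb major has the diatonic set Bb, Cm, Dm, Eb, F, Gm, Adim. Bb–D–F = Bb, C–Eb–G = Cm and F–A–C = F are all diatonic. But Gb–Bb–Db is foreign: the diatonic vi on degree 6 is Gm, whereas Gb comes from Bb minor. It is labeled bVI. F–Ab–C is not: scale degree 5 in Bb major carries F (V). In Bb minor the chord on that degree is Fm, so here it functions as v, borrowed from the parallel minor.

bVI, v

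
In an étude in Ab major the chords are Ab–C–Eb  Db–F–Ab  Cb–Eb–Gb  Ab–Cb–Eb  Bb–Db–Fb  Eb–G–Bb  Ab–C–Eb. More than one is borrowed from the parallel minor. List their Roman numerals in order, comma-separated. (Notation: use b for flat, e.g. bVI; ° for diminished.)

In Ab major the diatonic chords are Ab, Bbm, Cm, Db, Eb, Fm, Gdim. Of the given chords, Ab–C–Eb = Ab, Db–F–Ab = Db and Eb–G–Bb = Eb are diatonic. Cb–Eb–Gb is not: scale degree 3 in Ab major carries Cm (iii). In Ab minor the chord on that degree is Cb, so here it functions as bIII, borrowed from the parallel minor. Ab–Cb–Eb doesn't fit — on degree 1 Ab major would have Ab (I). Abm is the degree-1 chord of Ab minor, so it is the borrowed i. Bb–Db–Fb is not: scale degree 2 in Ab major carries Bbm (ii). In Ab minor the chord on that degree is Bbdim, so here it functions as ii°, borrowed from the parallel minor.

bIII, i, ii°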